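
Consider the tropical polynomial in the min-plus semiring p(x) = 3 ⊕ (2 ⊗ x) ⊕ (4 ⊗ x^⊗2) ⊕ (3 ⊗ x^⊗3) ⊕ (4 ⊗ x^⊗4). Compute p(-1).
p(-1) = 0

A tropical monomial a ⊗ x^⊗i evaluates to a + i · x. Evaluating each term at x = -1:
  Term 0 contributes 3 + 0 · -1 = 3
  Term 1 contributes 2 + 1 · -1 = 1
  Term 2 contributes 4 + 2 · -1 = 2
  Term 3 contributes 3 + 3 · -1 = 0
  Term 4 contributes 4 + 4 · -1 = 0
p(-1) = ⊕ of these = min[3, 1, 2, 0, 0] = 0.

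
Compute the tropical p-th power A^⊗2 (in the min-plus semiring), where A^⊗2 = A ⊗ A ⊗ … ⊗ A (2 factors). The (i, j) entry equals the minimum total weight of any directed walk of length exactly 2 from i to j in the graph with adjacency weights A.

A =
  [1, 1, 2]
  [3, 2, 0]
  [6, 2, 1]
A^⊗2 =
  [2, 2, 1]
  [4, 2, 1]
  [5, 3, 2]

Each entry (A^⊗2)_ij equals the minimum over all length-2 walks i = v_0 → v_1 → … → v_2 = j of Σ_t A[v_t][v_{t+1}]. For example, for (i, j) = (0, 2) we minimise over 3 possible intermediate vertex sequences; the minimum is 1, attained along the walk 0 → 1 → 2.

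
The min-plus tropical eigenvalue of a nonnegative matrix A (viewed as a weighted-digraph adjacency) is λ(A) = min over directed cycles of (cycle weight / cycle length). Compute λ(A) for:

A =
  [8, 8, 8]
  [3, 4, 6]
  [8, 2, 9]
λ(A) = 4

Enumerate directed cycles and compute their means (weight / length). Sample:
  cycle 0 → 0: weight = 8, length = 1, mean = 8/1 ≈ 8.000
  cycle 1 → 1: weight = 4, length = 1, mean = 4/1 ≈ 4.000
  cycle 2 → 2: weight = 9, length = 1, mean = 9/1 ≈ 9.000
  cycle 0 → 1 → 0: weight = 11, length = 2, mean = 11/2 ≈ 5.500
  cycle 0 → 2 → 0: weight = 16, length = 2, mean = 16/2 ≈ 8.000
  cycle 1 → 0 → 1: weight = 11, length = 2, mean = 11/2 ≈ 5.500
Minimum mean = 4.000, attained e.g. along the cycle 1 → 1 with weight 4 and length 1. So λ(A) = 4/1 = 4.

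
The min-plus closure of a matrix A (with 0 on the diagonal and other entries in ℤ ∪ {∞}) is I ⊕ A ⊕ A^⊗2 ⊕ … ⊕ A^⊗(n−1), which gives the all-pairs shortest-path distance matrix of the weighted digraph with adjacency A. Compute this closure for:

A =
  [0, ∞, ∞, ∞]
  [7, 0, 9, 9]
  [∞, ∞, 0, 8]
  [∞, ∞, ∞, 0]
Closure =
  [0, ∞, ∞, ∞]
  [7, 0, 9, 9]
  [∞, ∞, 0, 8]
  [∞, ∞, ∞, 0]

This is the Floyd-Warshall all-pairs shortest-path computation. For each intermediate vertex k = 0, 1, …, 3, update dist[i][j] ← min(dist[i][j], dist[i][k] + dist[k][j]). The final matrix gives, for each (i, j), the minimum total weight of any directed path from i to j (possibly empty when i = j).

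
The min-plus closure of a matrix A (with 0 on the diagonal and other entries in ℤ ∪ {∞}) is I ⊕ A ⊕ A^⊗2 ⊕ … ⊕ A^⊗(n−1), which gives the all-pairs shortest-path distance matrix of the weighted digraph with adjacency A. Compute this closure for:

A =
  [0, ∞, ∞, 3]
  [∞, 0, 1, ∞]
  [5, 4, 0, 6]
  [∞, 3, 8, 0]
Closure =
  [0, 6, 7, 3]
  [6, 0, 1, 7]
  [5, 4, 0, 6]
  [9, 3, 4, 0]

This is the Floyd-Warshall all-pairs shortest-path computation. For each intermediate vertex k = 0, 1, …, 3, update dist[i][j] ← min(dist[i][j], dist[i][k] + dist[k][j]). The final matrix gives, for each (i, j), the minimum total weight of any directed path from i to j (possibly empty when i = j).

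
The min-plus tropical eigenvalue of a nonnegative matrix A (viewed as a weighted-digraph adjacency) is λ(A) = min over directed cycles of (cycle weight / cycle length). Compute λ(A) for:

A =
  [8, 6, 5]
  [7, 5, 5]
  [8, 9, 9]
λ(A) = 5

Enumerate directed cycles and compute their means (weight / length). Sample:
  cycle 0 → 0: weight = 8, length = 1, mean = 8/1 ≈ 8.000
  cycle 1 → 1: weight = 5, length = 1, mean = 5/1 ≈ 5.000
  cycle 2 → 2: weight = 9, length = 1, mean = 9/1 ≈ 9.000
  cycle 0 → 1 → 0: weight = 13, length = 2, mean = 13/2 ≈ 6.500
  cycle 0 → 2 → 0: weight = 13, length = 2, mean = 13/2 ≈ 6.500
  cycle 1 → 0 → 1: weight = 13, length = 2, mean = 13/2 ≈ 6.500
Minimum mean = 5.000, attained e.g. along the cycle 1 → 1 with weight 5 and length 1. So λ(A) = 5/1 = 5.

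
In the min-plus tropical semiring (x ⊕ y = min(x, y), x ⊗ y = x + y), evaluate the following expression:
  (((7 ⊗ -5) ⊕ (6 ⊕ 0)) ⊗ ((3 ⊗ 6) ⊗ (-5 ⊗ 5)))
(((7 ⊗ -5) ⊕ (6 ⊕ 0)) ⊗ ((3 ⊗ 6) ⊗ (-5 ⊗ 5))) = 9

Expand innermost to outermost. Recall ⊕ takes the minimum of its arguments and ⊗ takes their sum. Working out the expression (((7 ⊗ -5) ⊕ (6 ⊕ 0)) ⊗ ((3 ⊗ 6) ⊗ (-5 ⊗ 5))) gives 9.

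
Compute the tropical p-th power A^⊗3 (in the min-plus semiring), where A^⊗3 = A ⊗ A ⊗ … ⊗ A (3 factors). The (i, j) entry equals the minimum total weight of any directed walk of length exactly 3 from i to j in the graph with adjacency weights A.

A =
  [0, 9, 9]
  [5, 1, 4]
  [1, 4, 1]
A^⊗3 =
  [0, 9, 9]
  [5, 3, 6]
  [1, 6, 3]

Each entry (A^⊗3)_ij equals the minimum over all length-3 walks i = v_0 → v_1 → … → v_3 = j of Σ_t A[v_t][v_{t+1}]. For example, for (i, j) = (0, 2) we minimise over 9 possible intermediate vertex sequences; the minimum is 9, attained along the walk 0 → 0 → 0 → 2.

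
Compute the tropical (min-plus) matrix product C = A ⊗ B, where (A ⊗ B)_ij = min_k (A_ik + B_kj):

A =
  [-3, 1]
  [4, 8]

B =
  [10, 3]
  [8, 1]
A ⊗ B =
  [7, 0]
  [14, 7]

Apply the min-plus product entry-by-entry:
  C[0][0] = min over k of (A[0][0] + B[0][0] = -3 + 10 = 7, A[0][1] + B[1][0] = 1 + 8 = 9) = 7 (attained at k = 0)
  C[0][1] = min over k of (A[0][0] + B[0][1] = -3 + 3 = 0, A[0][1] + B[1][1] = 1 + 1 = 2) = 0 (attained at k = 0)
  C[1][0] = min over k of (A[1][0] + B[0][0] = 4 + 10 = 14, A[1][1] + B[1][0] = 8 + 8 = 16) = 14 (attained at k = 0)
  C[1][1] = min over k of (A[1][0] + B[0][1] = 4 + 3 = 7, A[1][1] + B[1][1] = 8 + 1 = 9) = 7 (attained at k = 0)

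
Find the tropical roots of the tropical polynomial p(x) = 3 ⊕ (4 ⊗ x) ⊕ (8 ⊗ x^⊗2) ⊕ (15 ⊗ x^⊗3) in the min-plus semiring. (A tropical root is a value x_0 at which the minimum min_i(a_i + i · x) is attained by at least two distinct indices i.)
Roots: {-7, -4, -1}

Each tropical root is a break point of the lower envelope of the lines y = a_i + i · x (there are 4 lines, with slopes 0, 1, ..., 3). Only the lines that attain the minimum somewhere contribute to roots; other lines are dominated. Here the surviving (envelope) indices are i = 3, i = 2, i = 1, i = 0.
Intersections between consecutive envelope lines give the roots: for adjacent envelope indices i < j the intersection is x = (a_i − a_j) / (j − i). Reading off the sorted break points: {-7, -4, -1}.
Verification: at each break x_0, at least two indices attain the minimum of min_i(a_i + i · x_0).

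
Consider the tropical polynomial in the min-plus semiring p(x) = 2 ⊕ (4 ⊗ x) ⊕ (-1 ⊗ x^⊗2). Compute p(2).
p(2) = 2

A tropical monomial a ⊗ x^⊗i evaluates to a + i · x. Evaluating each term at x = 2:
  Term 0 contributes 2 + 0 · 2 = 2
  Term 1 contributes 4 + 1 · 2 = 6
  Term 2 contributes -1 + 2 · 2 = 3
p(2) = ⊕ of these = min[2, 6, 3] = 2.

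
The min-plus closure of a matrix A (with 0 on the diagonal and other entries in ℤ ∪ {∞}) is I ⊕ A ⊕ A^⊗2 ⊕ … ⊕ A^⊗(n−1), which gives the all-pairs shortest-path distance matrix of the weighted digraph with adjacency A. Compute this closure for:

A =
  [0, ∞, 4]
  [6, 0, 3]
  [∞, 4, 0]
Closure =
  [0, 8, 4]
  [6, 0, 3]
  [10, 4, 0]

This is the Floyd-Warshall all-pairs shortest-path computation. For each intermediate vertex k = 0, 1, …, 2, update dist[i][j] ← min(dist[i][j], dist[i][k] + dist[k][j]). The final matrix gives, for each (i, j), the minimum total weight of any directed path from i to j (possibly empty when i = j).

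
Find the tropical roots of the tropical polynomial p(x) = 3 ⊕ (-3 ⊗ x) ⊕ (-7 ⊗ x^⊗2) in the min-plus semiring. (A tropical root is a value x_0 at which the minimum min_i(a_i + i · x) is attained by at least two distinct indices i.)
Roots: {4, 6}

Each tropical root is a break point of the lower envelope of the lines y = a_i + i · x (there are 3 lines, with slopes 0, 1, ..., 2). Only the lines that attain the minimum somewhere contribute to roots; other lines are dominated. Here the surviving (envelope) indices are i = 2, i = 1, i = 0.
Intersections between consecutive envelope lines give the roots: for adjacent envelope indices i < j the intersection is x = (a_i − a_j) / (j − i). Reading off the sorted break points: {4, 6}.
Verification: at each break x_0, at least two indices attain the minimum of min_i(a_i + i · x_0).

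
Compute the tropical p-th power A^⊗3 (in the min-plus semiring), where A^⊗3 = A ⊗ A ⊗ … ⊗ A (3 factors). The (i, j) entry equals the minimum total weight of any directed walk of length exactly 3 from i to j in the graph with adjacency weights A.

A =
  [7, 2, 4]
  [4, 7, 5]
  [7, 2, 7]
A^⊗3 =
  [10, 8, 10]
  [10, 10, 11]
  [13, 8, 10]

Each entry (A^⊗3)_ij equals the minimum over all length-3 walks i = v_0 → v_1 → … → v_3 = j of Σ_t A[v_t][v_{t+1}]. For example, for (i, j) = (0, 2) we minimise over 9 possible intermediate vertex sequences; the minimum is 10, attained along the walk 0 → 1 → 0 → 2.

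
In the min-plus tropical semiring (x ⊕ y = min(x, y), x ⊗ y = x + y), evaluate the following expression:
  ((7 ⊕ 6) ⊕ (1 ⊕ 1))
((7 ⊕ 6) ⊕ (1 ⊕ 1)) = 1

Expand innermost to outermost. Recall ⊕ takes the minimum of its arguments and ⊗ takes their sum. Working out the expression ((7 ⊕ 6) ⊕ (1 ⊕ 1)) gives 1.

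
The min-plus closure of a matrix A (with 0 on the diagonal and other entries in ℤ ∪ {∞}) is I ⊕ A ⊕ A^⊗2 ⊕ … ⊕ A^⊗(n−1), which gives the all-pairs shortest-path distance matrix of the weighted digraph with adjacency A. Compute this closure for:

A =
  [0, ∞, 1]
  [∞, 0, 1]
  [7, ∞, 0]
Closure =
  [0, ∞, 1]
  [8, 0, 1]
  [7, ∞, 0]

This is the Floyd-Warshall all-pairs shortest-path computation. For each intermediate vertex k = 0, 1, …, 2, update dist[i][j] ← min(dist[i][j], dist[i][k] + dist[k][j]). The final matrix gives, for each (i, j), the minimum total weight of any directed path from i to j (possibly empty when i = j).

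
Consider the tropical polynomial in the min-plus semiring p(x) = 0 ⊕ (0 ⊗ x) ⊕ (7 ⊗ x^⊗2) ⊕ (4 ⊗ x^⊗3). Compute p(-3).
p(-3) = -5

A tropical monomial a ⊗ x^⊗i evaluates to a + i · x. Evaluating each term at x = -3:
  Term 0 contributes 0 + 0 · -3 = 0
  Term 1 contributes 0 + 1 · -3 = -3
  Term 2 contributes 7 + 2 · -3 = 1
  Term 3 contributes 4 + 3 · -3 = -5
p(-3) = ⊕ of these = min[0, -3, 1, -5] = -5.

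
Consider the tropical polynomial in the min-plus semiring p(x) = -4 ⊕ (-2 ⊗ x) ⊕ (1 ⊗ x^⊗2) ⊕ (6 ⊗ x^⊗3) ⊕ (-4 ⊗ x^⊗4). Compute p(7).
p(7) = -4

A tropical monomial a ⊗ x^⊗i evaluates to a + i · x. Evaluating each term at x = 7:
  Term 0 contributes -4 + 0 · 7 = -4
  Term 1 contributes -2 + 1 · 7 = 5
  Term 2 contributes 1 + 2 · 7 = 15
  Term 3 contributes 6 + 3 · 7 = 27
  Term 4 contributes -4 + 4 · 7 = 24
p(7) = ⊕ of these = min[-4, 5, 15, 27, 24] = -4.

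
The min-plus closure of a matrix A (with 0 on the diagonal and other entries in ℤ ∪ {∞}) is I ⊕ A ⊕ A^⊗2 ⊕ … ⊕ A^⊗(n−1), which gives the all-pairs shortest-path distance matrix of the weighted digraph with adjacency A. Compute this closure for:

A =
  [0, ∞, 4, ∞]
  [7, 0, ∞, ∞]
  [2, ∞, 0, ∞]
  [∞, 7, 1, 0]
Closure =
  [0, ∞, 4, ∞]
  [7, 0, 11, ∞]
  [2, ∞, 0, ∞]
  [3, 7, 1, 0]

This is the Floyd-Warshall all-pairs shortest-path computation. For each intermediate vertex k = 0, 1, …, 3, update dist[i][j] ← min(dist[i][j], dist[i][k] + dist[k][j]). The final matrix gives, for each (i, j), the minimum total weight of any directed path from i to j (possibly empty when i = j).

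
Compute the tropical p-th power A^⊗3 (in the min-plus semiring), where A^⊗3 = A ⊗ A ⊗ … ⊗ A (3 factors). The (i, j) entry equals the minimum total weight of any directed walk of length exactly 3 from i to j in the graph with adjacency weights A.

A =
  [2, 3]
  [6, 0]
A^⊗3 =
  [6, 3]
  [6, 0]

Each entry (A^⊗3)_ij equals the minimum over all length-3 walks i = v_0 → v_1 → … → v_3 = j of Σ_t A[v_t][v_{t+1}]. For example, for (i, j) = (0, 1) we minimise over 4 possible intermediate vertex sequences; the minimum is 3, attained along the walk 0 → 1 → 1 → 1.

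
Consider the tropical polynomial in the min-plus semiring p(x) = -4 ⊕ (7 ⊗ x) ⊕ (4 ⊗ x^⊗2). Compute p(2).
p(2) = -4

A tropical monomial a ⊗ x^⊗i evaluates to a + i · x. Evaluating each term at x = 2:
  Term 0 contributes -4 + 0 · 2 = -4
  Term 1 contributes 7 + 1 · 2 = 9
  Term 2 contributes 4 + 2 · 2 = 8
p(2) = ⊕ of these = min[-4, 9, 8] = -4.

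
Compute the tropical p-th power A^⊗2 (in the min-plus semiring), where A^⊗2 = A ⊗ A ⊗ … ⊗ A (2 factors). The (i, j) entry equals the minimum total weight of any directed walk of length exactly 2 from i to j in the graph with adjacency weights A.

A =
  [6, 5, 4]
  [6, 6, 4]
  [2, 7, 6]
A^⊗2 =
  [6, 11, 9]
  [6, 11, 10]
  [8, 7, 6]

Each entry (A^⊗2)_ij equals the minimum over all length-2 walks i = v_0 → v_1 → … → v_2 = j of Σ_t A[v_t][v_{t+1}]. For example, for (i, j) = (0, 2) we minimise over 3 possible intermediate vertex sequences; the minimum is 9, attained along the walk 0 → 1 → 2.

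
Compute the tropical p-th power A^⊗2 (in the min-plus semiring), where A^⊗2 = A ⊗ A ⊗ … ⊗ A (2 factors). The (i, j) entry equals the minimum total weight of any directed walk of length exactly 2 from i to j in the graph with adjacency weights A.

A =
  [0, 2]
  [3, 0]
A^⊗2 =
  [0, 2]
  [3, 0]

Each entry (A^⊗2)_ij equals the minimum over all length-2 walks i = v_0 → v_1 → … → v_2 = j of Σ_t A[v_t][v_{t+1}]. For example, for (i, j) = (0, 1) we minimise over 2 possible intermediate vertex sequences; the minimum is 2, attained along the walk 0 → 0 → 1.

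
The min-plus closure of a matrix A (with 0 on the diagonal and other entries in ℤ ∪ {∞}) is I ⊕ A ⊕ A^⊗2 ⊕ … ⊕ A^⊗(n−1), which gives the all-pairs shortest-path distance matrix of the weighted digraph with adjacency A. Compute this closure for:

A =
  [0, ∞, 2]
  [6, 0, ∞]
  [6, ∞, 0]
Closure =
  [0, ∞, 2]
  [6, 0, 8]
  [6, ∞, 0]

This is the Floyd-Warshall all-pairs shortest-path computation. For each intermediate vertex k = 0, 1, …, 2, update dist[i][j] ← min(dist[i][j], dist[i][k] + dist[k][j]). The final matrix gives, for each (i, j), the minimum total weight of any directed path from i to j (possibly empty when i = j).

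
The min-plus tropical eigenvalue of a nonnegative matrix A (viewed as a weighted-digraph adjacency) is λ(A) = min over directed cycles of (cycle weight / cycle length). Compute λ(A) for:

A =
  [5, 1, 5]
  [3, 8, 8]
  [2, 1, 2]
λ(A) = 2

Enumerate directed cycles and compute their means (weight / length). Sample:
  cycle 0 → 0: weight = 5, length = 1, mean = 5/1 ≈ 5.000
  cycle 1 → 1: weight = 8, length = 1, mean = 8/1 ≈ 8.000
  cycle 2 → 2: weight = 2, length = 1, mean = 2/1 ≈ 2.000
  cycle 0 → 1 → 0: weight = 4, length = 2, mean = 4/2 ≈ 2.000
  cycle 0 → 2 → 0: weight = 7, length = 2, mean = 7/2 ≈ 3.500
  cycle 1 → 0 → 1: weight = 4, length = 2, mean = 4/2 ≈ 2.000
Minimum mean = 2.000, attained e.g. along the cycle 2 → 2 with weight 2 and length 1. So λ(A) = 2/1 = 2.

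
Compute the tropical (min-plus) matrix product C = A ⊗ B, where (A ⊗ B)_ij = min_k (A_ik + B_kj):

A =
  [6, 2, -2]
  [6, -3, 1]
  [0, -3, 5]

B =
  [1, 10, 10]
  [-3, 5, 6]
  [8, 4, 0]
A ⊗ B =
  [-1, 2, -2]
  [-6, 2, 1]
  [-6, 2, 3]

Apply the min-plus product entry-by-entry:
  C[0][0] = min over k of (A[0][0] + B[0][0] = 6 + 1 = 7, A[0][1] + B[1][0] = 2 + -3 = -1, A[0][2] + B[2][0] = -2 + 8 = 6) = -1 (attained at k = 1)
  C[0][1] = min over k of (A[0][0] + B[0][1] = 6 + 10 = 16, A[0][1] + B[1][1] = 2 + 5 = 7, A[0][2] + B[2][1] = -2 + 4 = 2) = 2 (attained at k = 2)
  C[0][2] = min over k of (A[0][0] + B[0][2] = 6 + 10 = 16, A[0][1] + B[1][2] = 2 + 6 = 8, A[0][2] + B[2][2] = -2 + 0 = -2) = -2 (attained at k = 2)
  C[1][0] = min over k of (A[1][0] + B[0][0] = 6 + 1 = 7, A[1][1] + B[1][0] = -3 + -3 = -6, A[1][2] + B[2][0] = 1 + 8 = 9) = -6 (attained at k = 1)
  C[1][1] = min over k of (A[1][0] + B[0][1] = 6 + 10 = 16, A[1][1] + B[1][1] = -3 + 5 = 2, A[1][2] + B[2][1] = 1 + 4 = 5) = 2 (attained at k = 1)
  C[1][2] = min over k of (A[1][0] + B[0][2] = 6 + 10 = 16, A[1][1] + B[1][2] = -3 + 6 = 3, A[1][2] + B[2][2] = 1 + 0 = 1) = 1 (attained at k = 2)
  C[2][0] = min over k of (A[2][0] + B[0][0] = 0 + 1 = 1, A[2][1] + B[1][0] = -3 + -3 = -6, A[2][2] + B[2][0] = 5 + 8 = 13) = -6 (attained at k = 1)
  C[2][1] = min over k of (A[2][0] + B[0][1] = 0 + 10 = 10, A[2][1] + B[1][1] = -3 + 5 = 2, A[2][2] + B[2][1] = 5 + 4 = 9) = 2 (attained at k = 1)
  C[2][2] = min over k of (A[2][0] + B[0][2] = 0 + 10 = 10, A[2][1] + B[1][2] = -3 + 6 = 3, A[2][2] + B[2][2] = 5 + 0 = 5) = 3 (attained at k = 1)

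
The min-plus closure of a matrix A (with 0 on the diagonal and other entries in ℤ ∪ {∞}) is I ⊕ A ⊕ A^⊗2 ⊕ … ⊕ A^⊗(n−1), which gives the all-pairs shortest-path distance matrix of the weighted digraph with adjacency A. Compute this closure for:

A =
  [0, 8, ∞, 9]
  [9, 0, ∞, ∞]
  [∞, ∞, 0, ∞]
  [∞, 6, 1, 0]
Closure =
  [0, 8, 10, 9]
  [9, 0, 19, 18]
  [∞, ∞, 0, ∞]
  [15, 6, 1, 0]

This is the Floyd-Warshall all-pairs shortest-path computation. For each intermediate vertex k = 0, 1, …, 3, update dist[i][j] ← min(dist[i][j], dist[i][k] + dist[k][j]). The final matrix gives, for each (i, j), the minimum total weight of any directed path from i to j (possibly empty when i = j).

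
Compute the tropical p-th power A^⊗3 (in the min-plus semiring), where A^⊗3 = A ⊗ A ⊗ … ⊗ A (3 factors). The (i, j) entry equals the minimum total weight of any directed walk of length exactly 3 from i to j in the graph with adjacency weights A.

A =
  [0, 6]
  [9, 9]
A^⊗3 =
  [0, 6]
  [9, 15]

Each entry (A^⊗3)_ij equals the minimum over all length-3 walks i = v_0 → v_1 → … → v_3 = j of Σ_t A[v_t][v_{t+1}]. For example, for (i, j) = (0, 1) we minimise over 4 possible intermediate vertex sequences; the minimum is 6, attained along the walk 0 → 0 → 0 → 1.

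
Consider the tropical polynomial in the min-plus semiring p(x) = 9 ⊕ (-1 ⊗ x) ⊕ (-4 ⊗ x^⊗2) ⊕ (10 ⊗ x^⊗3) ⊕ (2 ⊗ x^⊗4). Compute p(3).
p(3) = 2

A tropical monomial a ⊗ x^⊗i evaluates to a + i · x. Evaluating each term at x = 3:
  Term 0 contributes 9 + 0 · 3 = 9
  Term 1 contributes -1 + 1 · 3 = 2
  Term 2 contributes -4 + 2 · 3 = 2
  Term 3 contributes 10 + 3 · 3 = 19
  Term 4 contributes 2 + 4 · 3 = 14
p(3) = ⊕ of these = min[9, 2, 2, 19, 14] = 2.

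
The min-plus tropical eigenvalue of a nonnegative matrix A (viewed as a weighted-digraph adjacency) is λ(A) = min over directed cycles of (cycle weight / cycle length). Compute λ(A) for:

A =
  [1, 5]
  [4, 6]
λ(A) = 1

Enumerate directed cycles and compute their means (weight / length). Sample:
  cycle 0 → 0: weight = 1, length = 1, mean = 1/1 ≈ 1.000
  cycle 1 → 1: weight = 6, length = 1, mean = 6/1 ≈ 6.000
  cycle 0 → 1 → 0: weight = 9, length = 2, mean = 9/2 ≈ 4.500
  cycle 1 → 0 → 1: weight = 9, length = 2, mean = 9/2 ≈ 4.500
Minimum mean = 1.000, attained e.g. along the cycle 0 → 0 with weight 1 and length 1. So λ(A) = 1/1 = 1.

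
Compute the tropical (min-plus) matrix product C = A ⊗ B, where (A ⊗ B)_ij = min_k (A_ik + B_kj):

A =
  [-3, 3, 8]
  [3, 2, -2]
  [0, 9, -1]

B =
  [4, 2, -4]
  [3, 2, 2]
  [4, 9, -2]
A ⊗ B =
  [1, -1, -7]
  [2, 4, -4]
  [3, 2, -4]

Apply the min-plus product entry-by-entry:
  C[0][0] = min over k of (A[0][0] + B[0][0] = -3 + 4 = 1, A[0][1] + B[1][0] = 3 + 3 = 6, A[0][2] + B[2][0] = 8 + 4 = 12) = 1 (attained at k = 0)
  C[0][1] = min over k of (A[0][0] + B[0][1] = -3 + 2 = -1, A[0][1] + B[1][1] = 3 + 2 = 5, A[0][2] + B[2][1] = 8 + 9 = 17) = -1 (attained at k = 0)
  C[0][2] = min over k of (A[0][0] + B[0][2] = -3 + -4 = -7, A[0][1] + B[1][2] = 3 + 2 = 5, A[0][2] + B[2][2] = 8 + -2 = 6) = -7 (attained at k = 0)
  C[1][0] = min over k of (A[1][0] + B[0][0] = 3 + 4 = 7, A[1][1] + B[1][0] = 2 + 3 = 5, A[1][2] + B[2][0] = -2 + 4 = 2) = 2 (attained at k = 2)
  C[1][1] = min over k of (A[1][0] + B[0][1] = 3 + 2 = 5, A[1][1] + B[1][1] = 2 + 2 = 4, A[1][2] + B[2][1] = -2 + 9 = 7) = 4 (attained at k = 1)
  C[1][2] = min over k of (A[1][0] + B[0][2] = 3 + -4 = -1, A[1][1] + B[1][2] = 2 + 2 = 4, A[1][2] + B[2][2] = -2 + -2 = -4) = -4 (attained at k = 2)
  C[2][0] = min over k of (A[2][0] + B[0][0] = 0 + 4 = 4, A[2][1] + B[1][0] = 9 + 3 = 12, A[2][2] + B[2][0] = -1 + 4 = 3) = 3 (attained at k = 2)
  C[2][1] = min over k of (A[2][0] + B[0][1] = 0 + 2 = 2, A[2][1] + B[1][1] = 9 + 2 = 11, A[2][2] + B[2][1] = -1 + 9 = 8) = 2 (attained at k = 0)
  C[2][2] = min over k of (A[2][0] + B[0][2] = 0 + -4 = -4, A[2][1] + B[1][2] = 9 + 2 = 11, A[2][2] + B[2][2] = -1 + -2 = -3) = -4 (attained at k = 0)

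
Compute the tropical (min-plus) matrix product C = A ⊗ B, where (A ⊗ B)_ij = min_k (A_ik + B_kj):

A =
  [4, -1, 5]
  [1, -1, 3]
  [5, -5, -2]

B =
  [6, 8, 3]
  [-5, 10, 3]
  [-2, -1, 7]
A ⊗ B =
  [-6, 4, 2]
  [-6, 2, 2]
  [-10, -3, -2]

Apply the min-plus product entry-by-entry:
  C[0][0] = min over k of (A[0][0] + B[0][0] = 4 + 6 = 10, A[0][1] + B[1][0] = -1 + -5 = -6, A[0][2] + B[2][0] = 5 + -2 = 3) = -6 (attained at k = 1)
  C[0][1] = min over k of (A[0][0] + B[0][1] = 4 + 8 = 12, A[0][1] + B[1][1] = -1 + 10 = 9, A[0][2] + B[2][1] = 5 + -1 = 4) = 4 (attained at k = 2)
  C[0][2] = min over k of (A[0][0] + B[0][2] = 4 + 3 = 7, A[0][1] + B[1][2] = -1 + 3 = 2, A[0][2] + B[2][2] = 5 + 7 = 12) = 2 (attained at k = 1)
  C[1][0] = min over k of (A[1][0] + B[0][0] = 1 + 6 = 7, A[1][1] + B[1][0] = -1 + -5 = -6, A[1][2] + B[2][0] = 3 + -2 = 1) = -6 (attained at k = 1)
  C[1][1] = min over k of (A[1][0] + B[0][1] = 1 + 8 = 9, A[1][1] + B[1][1] = -1 + 10 = 9, A[1][2] + B[2][1] = 3 + -1 = 2) = 2 (attained at k = 2)
  C[1][2] = min over k of (A[1][0] + B[0][2] = 1 + 3 = 4, A[1][1] + B[1][2] = -1 + 3 = 2, A[1][2] + B[2][2] = 3 + 7 = 10) = 2 (attained at k = 1)
  C[2][0] = min over k of (A[2][0] + B[0][0] = 5 + 6 = 11, A[2][1] + B[1][0] = -5 + -5 = -10, A[2][2] + B[2][0] = -2 + -2 = -4) = -10 (attained at k = 1)
  C[2][1] = min over k of (A[2][0] + B[0][1] = 5 + 8 = 13, A[2][1] + B[1][1] = -5 + 10 = 5, A[2][2] + B[2][1] = -2 + -1 = -3) = -3 (attained at k = 2)
  C[2][2] = min over k of (A[2][0] + B[0][2] = 5 + 3 = 8, A[2][1] + B[1][2] = -5 + 3 = -2, A[2][2] + B[2][2] = -2 + 7 = 5) = -2 (attained at k = 1)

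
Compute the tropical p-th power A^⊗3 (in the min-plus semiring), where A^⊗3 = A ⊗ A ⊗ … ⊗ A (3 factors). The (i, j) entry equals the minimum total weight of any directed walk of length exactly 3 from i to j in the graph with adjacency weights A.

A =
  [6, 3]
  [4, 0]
A^⊗3 =
  [7, 3]
  [4, 0]

Each entry (A^⊗3)_ij equals the minimum over all length-3 walks i = v_0 → v_1 → … → v_3 = j of Σ_t A[v_t][v_{t+1}]. For example, for (i, j) = (0, 1) we minimise over 4 possible intermediate vertex sequences; the minimum is 3, attained along the walk 0 → 1 → 1 → 1.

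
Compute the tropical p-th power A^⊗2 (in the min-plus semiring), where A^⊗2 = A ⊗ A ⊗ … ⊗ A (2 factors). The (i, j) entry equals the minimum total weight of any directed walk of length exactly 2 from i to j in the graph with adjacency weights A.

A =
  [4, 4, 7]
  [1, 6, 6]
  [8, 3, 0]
A^⊗2 =
  [5, 8, 7]
  [5, 5, 6]
  [4, 3, 0]

Each entry (A^⊗2)_ij equals the minimum over all length-2 walks i = v_0 → v_1 → … → v_2 = j of Σ_t A[v_t][v_{t+1}]. For example, for (i, j) = (0, 2) we minimise over 3 possible intermediate vertex sequences; the minimum is 7, attained along the walk 0 → 2 → 2.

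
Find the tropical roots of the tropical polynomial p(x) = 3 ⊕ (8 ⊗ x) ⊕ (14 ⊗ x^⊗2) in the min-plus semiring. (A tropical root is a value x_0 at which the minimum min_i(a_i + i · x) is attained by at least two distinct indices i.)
Roots: {-6, -5}

Each tropical root is a break point of the lower envelope of the lines y = a_i + i · x (there are 3 lines, with slopes 0, 1, ..., 2). Only the lines that attain the minimum somewhere contribute to roots; other lines are dominated. Here the surviving (envelope) indices are i = 2, i = 1, i = 0.
Intersections between consecutive envelope lines give the roots: for adjacent envelope indices i < j the intersection is x = (a_i − a_j) / (j − i). Reading off the sorted break points: {-6, -5}.
Verification: at each break x_0, at least two indices attain the minimum of min_i(a_i + i · x_0).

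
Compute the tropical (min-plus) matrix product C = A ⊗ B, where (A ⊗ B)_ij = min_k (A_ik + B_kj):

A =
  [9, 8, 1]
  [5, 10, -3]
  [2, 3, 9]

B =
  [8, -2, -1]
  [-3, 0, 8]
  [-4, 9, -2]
A ⊗ B =
  [-3, 7, -1]
  [-7, 3, -5]
  [0, 0, 1]

Apply the min-plus product entry-by-entry:
  C[0][0] = min over k of (A[0][0] + B[0][0] = 9 + 8 = 17, A[0][1] + B[1][0] = 8 + -3 = 5, A[0][2] + B[2][0] = 1 + -4 = -3) = -3 (attained at k = 2)
  C[0][1] = min over k of (A[0][0] + B[0][1] = 9 + -2 = 7, A[0][1] + B[1][1] = 8 + 0 = 8, A[0][2] + B[2][1] = 1 + 9 = 10) = 7 (attained at k = 0)
  C[0][2] = min over k of (A[0][0] + B[0][2] = 9 + -1 = 8, A[0][1] + B[1][2] = 8 + 8 = 16, A[0][2] + B[2][2] = 1 + -2 = -1) = -1 (attained at k = 2)
  C[1][0] = min over k of (A[1][0] + B[0][0] = 5 + 8 = 13, A[1][1] + B[1][0] = 10 + -3 = 7, A[1][2] + B[2][0] = -3 + -4 = -7) = -7 (attained at k = 2)
  C[1][1] = min over k of (A[1][0] + B[0][1] = 5 + -2 = 3, A[1][1] + B[1][1] = 10 + 0 = 10, A[1][2] + B[2][1] = -3 + 9 = 6) = 3 (attained at k = 0)
  C[1][2] = min over k of (A[1][0] + B[0][2] = 5 + -1 = 4, A[1][1] + B[1][2] = 10 + 8 = 18, A[1][2] + B[2][2] = -3 + -2 = -5) = -5 (attained at k = 2)
  C[2][0] = min over k of (A[2][0] + B[0][0] = 2 + 8 = 10, A[2][1] + B[1][0] = 3 + -3 = 0, A[2][2] + B[2][0] = 9 + -4 = 5) = 0 (attained at k = 1)
  C[2][1] = min over k of (A[2][0] + B[0][1] = 2 + -2 = 0, A[2][1] + B[1][1] = 3 + 0 = 3, A[2][2] + B[2][1] = 9 + 9 = 18) = 0 (attained at k = 0)
  C[2][2] = min over k of (A[2][0] + B[0][2] = 2 + -1 = 1, A[2][1] + B[1][2] = 3 + 8 = 11, A[2][2] + B[2][2] = 9 + -2 = 7) = 1 (attained at k = 0)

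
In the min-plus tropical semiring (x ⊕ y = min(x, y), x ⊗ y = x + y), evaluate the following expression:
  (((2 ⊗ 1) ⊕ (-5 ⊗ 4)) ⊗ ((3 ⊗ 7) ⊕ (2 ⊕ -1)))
(((2 ⊗ 1) ⊕ (-5 ⊗ 4)) ⊗ ((3 ⊗ 7) ⊕ (2 ⊕ -1))) = -2

Expand innermost to outermost. Recall ⊕ takes the minimum of its arguments and ⊗ takes their sum. Working out the expression (((2 ⊗ 1) ⊕ (-5 ⊗ 4)) ⊗ ((3 ⊗ 7) ⊕ (2 ⊕ -1))) gives -2.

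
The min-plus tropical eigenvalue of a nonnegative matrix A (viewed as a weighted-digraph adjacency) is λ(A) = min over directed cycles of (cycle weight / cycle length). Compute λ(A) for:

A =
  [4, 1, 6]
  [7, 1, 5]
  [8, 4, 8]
λ(A) = 1

Enumerate directed cycles and compute their means (weight / length). Sample:
  cycle 0 → 0: weight = 4, length = 1, mean = 4/1 ≈ 4.000
  cycle 1 → 1: weight = 1, length = 1, mean = 1/1 ≈ 1.000
  cycle 2 → 2: weight = 8, length = 1, mean = 8/1 ≈ 8.000
  cycle 0 → 1 → 0: weight = 8, length = 2, mean = 8/2 ≈ 4.000
  cycle 0 → 2 → 0: weight = 14, length = 2, mean = 14/2 ≈ 7.000
  cycle 1 → 0 → 1: weight = 8, length = 2, mean = 8/2 ≈ 4.000
Minimum mean = 1.000, attained e.g. along the cycle 1 → 1 with weight 1 and length 1. So λ(A) = 1/1 = 1.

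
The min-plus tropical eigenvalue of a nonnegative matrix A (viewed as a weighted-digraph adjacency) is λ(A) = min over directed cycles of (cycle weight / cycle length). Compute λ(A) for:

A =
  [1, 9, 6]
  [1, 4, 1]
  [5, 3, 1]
λ(A) = 1

Enumerate directed cycles and compute their means (weight / length). Sample:
  cycle 0 → 0: weight = 1, length = 1, mean = 1/1 ≈ 1.000
  cycle 1 → 1: weight = 4, length = 1, mean = 4/1 ≈ 4.000
  cycle 2 → 2: weight = 1, length = 1, mean = 1/1 ≈ 1.000
  cycle 0 → 1 → 0: weight = 10, length = 2, mean = 10/2 ≈ 5.000
  cycle 0 → 2 → 0: weight = 11, length = 2, mean = 11/2 ≈ 5.500
  cycle 1 → 0 → 1: weight = 10, length = 2, mean = 10/2 ≈ 5.000
Minimum mean = 1.000, attained e.g. along the cycle 0 → 0 with weight 1 and length 1. So λ(A) = 1/1 = 1.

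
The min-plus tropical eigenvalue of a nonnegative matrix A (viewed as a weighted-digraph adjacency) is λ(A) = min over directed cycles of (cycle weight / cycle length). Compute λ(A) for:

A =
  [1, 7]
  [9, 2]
λ(A) = 1

Enumerate directed cycles and compute their means (weight / length). Sample:
  cycle 0 → 0: weight = 1, length = 1, mean = 1/1 ≈ 1.000
  cycle 1 → 1: weight = 2, length = 1, mean = 2/1 ≈ 2.000
  cycle 0 → 1 → 0: weight = 16, length = 2, mean = 16/2 ≈ 8.000
  cycle 1 → 0 → 1: weight = 16, length = 2, mean = 16/2 ≈ 8.000
Minimum mean = 1.000, attained e.g. along the cycle 0 → 0 with weight 1 and length 1. So λ(A) = 1/1 = 1.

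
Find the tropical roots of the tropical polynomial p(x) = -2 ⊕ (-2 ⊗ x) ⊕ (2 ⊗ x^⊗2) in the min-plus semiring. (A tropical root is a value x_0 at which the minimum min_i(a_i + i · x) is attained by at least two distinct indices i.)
Roots: {-4, 0}

Each tropical root is a break point of the lower envelope of the lines y = a_i + i · x (there are 3 lines, with slopes 0, 1, ..., 2). Only the lines that attain the minimum somewhere contribute to roots; other lines are dominated. Here the surviving (envelope) indices are i = 2, i = 1, i = 0.
Intersections between consecutive envelope lines give the roots: for adjacent envelope indices i < j the intersection is x = (a_i − a_j) / (j − i). Reading off the sorted break points: {-4, 0}.
Verification: at each break x_0, at least two indices attain the minimum of min_i(a_i + i · x_0).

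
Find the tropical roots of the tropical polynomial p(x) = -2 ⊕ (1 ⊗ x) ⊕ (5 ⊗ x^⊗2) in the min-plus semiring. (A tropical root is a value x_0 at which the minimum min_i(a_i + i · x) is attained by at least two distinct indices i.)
Roots: {-4, -3}

Each tropical root is a break point of the lower envelope of the lines y = a_i + i · x (there are 3 lines, with slopes 0, 1, ..., 2). Only the lines that attain the minimum somewhere contribute to roots; other lines are dominated. Here the surviving (envelope) indices are i = 2, i = 1, i = 0.
Intersections between consecutive envelope lines give the roots: for adjacent envelope indices i < j the intersection is x = (a_i − a_j) / (j − i). Reading off the sorted break points: {-4, -3}.
Verification: at each break x_0, at least two indices attain the minimum of min_i(a_i + i · x_0).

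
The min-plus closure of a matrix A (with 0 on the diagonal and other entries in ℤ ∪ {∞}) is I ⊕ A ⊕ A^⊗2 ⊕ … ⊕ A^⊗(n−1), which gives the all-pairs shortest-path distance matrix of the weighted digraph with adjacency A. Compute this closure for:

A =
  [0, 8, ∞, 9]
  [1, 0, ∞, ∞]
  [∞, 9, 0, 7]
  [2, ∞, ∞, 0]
Closure =
  [0, 8, ∞, 9]
  [1, 0, ∞, 10]
  [9, 9, 0, 7]
  [2, 10, ∞, 0]

This is the Floyd-Warshall all-pairs shortest-path computation. For each intermediate vertex k = 0, 1, …, 3, update dist[i][j] ← min(dist[i][j], dist[i][k] + dist[k][j]). The final matrix gives, for each (i, j), the minimum total weight of any directed path from i to j (possibly empty when i = j).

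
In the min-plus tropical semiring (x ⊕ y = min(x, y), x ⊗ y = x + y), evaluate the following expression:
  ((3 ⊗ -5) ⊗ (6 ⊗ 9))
((3 ⊗ -5) ⊗ (6 ⊗ 9)) = 13

Expand innermost to outermost. Recall ⊕ takes the minimum of its arguments and ⊗ takes their sum. Working out the expression ((3 ⊗ -5) ⊗ (6 ⊗ 9)) gives 13.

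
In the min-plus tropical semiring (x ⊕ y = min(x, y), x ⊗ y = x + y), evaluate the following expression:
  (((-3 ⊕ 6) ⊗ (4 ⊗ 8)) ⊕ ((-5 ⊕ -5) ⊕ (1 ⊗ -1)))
(((-3 ⊕ 6) ⊗ (4 ⊗ 8)) ⊕ ((-5 ⊕ -5) ⊕ (1 ⊗ -1))) = -5

Expand innermost to outermost. Recall ⊕ takes the minimum of its arguments and ⊗ takes their sum. Working out the expression (((-3 ⊕ 6) ⊗ (4 ⊗ 8)) ⊕ ((-5 ⊕ -5) ⊕ (1 ⊗ -1))) gives -5.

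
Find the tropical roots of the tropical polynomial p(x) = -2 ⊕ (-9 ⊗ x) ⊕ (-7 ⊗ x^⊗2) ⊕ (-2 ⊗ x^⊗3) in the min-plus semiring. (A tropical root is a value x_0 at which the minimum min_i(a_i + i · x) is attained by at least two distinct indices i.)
Roots: {-5, -2, 7}

Each tropical root is a break point of the lower envelope of the lines y = a_i + i · x (there are 4 lines, with slopes 0, 1, ..., 3). Only the lines that attain the minimum somewhere contribute to roots; other lines are dominated. Here the surviving (envelope) indices are i = 3, i = 2, i = 1, i = 0.
Intersections between consecutive envelope lines give the roots: for adjacent envelope indices i < j the intersection is x = (a_i − a_j) / (j − i). Reading off the sorted break points: {-5, -2, 7}.
Verification: at each break x_0, at least two indices attain the minimum of min_i(a_i + i · x_0).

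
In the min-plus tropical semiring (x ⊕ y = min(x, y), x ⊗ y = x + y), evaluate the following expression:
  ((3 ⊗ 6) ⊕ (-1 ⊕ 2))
((3 ⊗ 6) ⊕ (-1 ⊕ 2)) = -1

Expand innermost to outermost. Recall ⊕ takes the minimum of its arguments and ⊗ takes their sum. Working out the expression ((3 ⊗ 6) ⊕ (-1 ⊕ 2)) gives -1.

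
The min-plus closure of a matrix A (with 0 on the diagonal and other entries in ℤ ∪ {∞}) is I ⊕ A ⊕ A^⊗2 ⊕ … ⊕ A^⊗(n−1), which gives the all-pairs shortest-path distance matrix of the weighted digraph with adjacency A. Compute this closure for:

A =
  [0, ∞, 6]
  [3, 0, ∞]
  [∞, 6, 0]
Closure =
  [0, 12, 6]
  [3, 0, 9]
  [9, 6, 0]

This is the Floyd-Warshall all-pairs shortest-path computation. For each intermediate vertex k = 0, 1, …, 2, update dist[i][j] ← min(dist[i][j], dist[i][k] + dist[k][j]). The final matrix gives, for each (i, j), the minimum total weight of any directed path from i to j (possibly empty when i = j).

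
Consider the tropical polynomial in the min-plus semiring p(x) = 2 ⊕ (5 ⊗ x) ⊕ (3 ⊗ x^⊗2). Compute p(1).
p(1) = 2

A tropical monomial a ⊗ x^⊗i evaluates to a + i · x. Evaluating each term at x = 1:
  Term 0 contributes 2 + 0 · 1 = 2
  Term 1 contributes 5 + 1 · 1 = 6
  Term 2 contributes 3 + 2 · 1 = 5
p(1) = ⊕ of these = min[2, 6, 5] = 2.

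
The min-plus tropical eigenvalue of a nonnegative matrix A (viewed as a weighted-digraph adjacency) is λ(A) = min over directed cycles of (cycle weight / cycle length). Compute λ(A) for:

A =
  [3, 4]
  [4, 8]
λ(A) = 3

Enumerate directed cycles and compute their means (weight / length). Sample:
  cycle 0 → 0: weight = 3, length = 1, mean = 3/1 ≈ 3.000
  cycle 1 → 1: weight = 8, length = 1, mean = 8/1 ≈ 8.000
  cycle 0 → 1 → 0: weight = 8, length = 2, mean = 8/2 ≈ 4.000
  cycle 1 → 0 → 1: weight = 8, length = 2, mean = 8/2 ≈ 4.000
Minimum mean = 3.000, attained e.g. along the cycle 0 → 0 with weight 3 and length 1. So λ(A) = 3/1 = 3.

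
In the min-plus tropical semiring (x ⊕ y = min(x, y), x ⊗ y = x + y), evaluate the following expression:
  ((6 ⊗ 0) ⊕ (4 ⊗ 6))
((6 ⊗ 0) ⊕ (4 ⊗ 6)) = 6

Expand innermost to outermost. Recall ⊕ takes the minimum of its arguments and ⊗ takes their sum. Working out the expression ((6 ⊗ 0) ⊕ (4 ⊗ 6)) gives 6.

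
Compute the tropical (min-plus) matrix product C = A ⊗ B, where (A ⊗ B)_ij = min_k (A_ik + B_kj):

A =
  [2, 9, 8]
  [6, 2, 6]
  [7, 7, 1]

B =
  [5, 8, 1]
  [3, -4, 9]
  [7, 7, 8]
A ⊗ B =
  [7, 5, 3]
  [5, -2, 7]
  [8, 3, 8]

Apply the min-plus product entry-by-entry:
  C[0][0] = min over k of (A[0][0] + B[0][0] = 2 + 5 = 7, A[0][1] + B[1][0] = 9 + 3 = 12, A[0][2] + B[2][0] = 8 + 7 = 15) = 7 (attained at k = 0)
  C[0][1] = min over k of (A[0][0] + B[0][1] = 2 + 8 = 10, A[0][1] + B[1][1] = 9 + -4 = 5, A[0][2] + B[2][1] = 8 + 7 = 15) = 5 (attained at k = 1)
  C[0][2] = min over k of (A[0][0] + B[0][2] = 2 + 1 = 3, A[0][1] + B[1][2] = 9 + 9 = 18, A[0][2] + B[2][2] = 8 + 8 = 16) = 3 (attained at k = 0)
  C[1][0] = min over k of (A[1][0] + B[0][0] = 6 + 5 = 11, A[1][1] + B[1][0] = 2 + 3 = 5, A[1][2] + B[2][0] = 6 + 7 = 13) = 5 (attained at k = 1)
  C[1][1] = min over k of (A[1][0] + B[0][1] = 6 + 8 = 14, A[1][1] + B[1][1] = 2 + -4 = -2, A[1][2] + B[2][1] = 6 + 7 = 13) = -2 (attained at k = 1)
  C[1][2] = min over k of (A[1][0] + B[0][2] = 6 + 1 = 7, A[1][1] + B[1][2] = 2 + 9 = 11, A[1][2] + B[2][2] = 6 + 8 = 14) = 7 (attained at k = 0)
  C[2][0] = min over k of (A[2][0] + B[0][0] = 7 + 5 = 12, A[2][1] + B[1][0] = 7 + 3 = 10, A[2][2] + B[2][0] = 1 + 7 = 8) = 8 (attained at k = 2)
  C[2][1] = min over k of (A[2][0] + B[0][1] = 7 + 8 = 15, A[2][1] + B[1][1] = 7 + -4 = 3, A[2][2] + B[2][1] = 1 + 7 = 8) = 3 (attained at k = 1)
  C[2][2] = min over k of (A[2][0] + B[0][2] = 7 + 1 = 8, A[2][1] + B[1][2] = 7 + 9 = 16, A[2][2] + B[2][2] = 1 + 8 = 9) = 8 (attained at k = 0)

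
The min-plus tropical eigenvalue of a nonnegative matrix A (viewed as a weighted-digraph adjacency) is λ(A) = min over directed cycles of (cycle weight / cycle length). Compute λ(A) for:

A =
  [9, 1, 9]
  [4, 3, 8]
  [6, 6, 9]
λ(A) = 5/2

Enumerate directed cycles and compute their means (weight / length). Sample:
  cycle 0 → 0: weight = 9, length = 1, mean = 9/1 ≈ 9.000
  cycle 1 → 1: weight = 3, length = 1, mean = 3/1 ≈ 3.000
  cycle 2 → 2: weight = 9, length = 1, mean = 9/1 ≈ 9.000
  cycle 0 → 1 → 0: weight = 5, length = 2, mean = 5/2 ≈ 2.500
  cycle 0 → 2 → 0: weight = 15, length = 2, mean = 15/2 ≈ 7.500
  cycle 1 → 0 → 1: weight = 5, length = 2, mean = 5/2 ≈ 2.500
Minimum mean = 2.500, attained e.g. along the cycle 0 → 1 → 0 with weight 5 and length 2. So λ(A) = 5/2 = 5/2.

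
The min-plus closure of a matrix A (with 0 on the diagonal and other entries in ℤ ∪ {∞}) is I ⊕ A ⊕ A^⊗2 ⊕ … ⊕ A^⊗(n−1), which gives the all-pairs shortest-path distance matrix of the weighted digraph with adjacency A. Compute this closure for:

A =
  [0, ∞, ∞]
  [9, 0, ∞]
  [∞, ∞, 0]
Closure =
  [0, ∞, ∞]
  [9, 0, ∞]
  [∞, ∞, 0]

This is the Floyd-Warshall all-pairs shortest-path computation. For each intermediate vertex k = 0, 1, …, 2, update dist[i][j] ← min(dist[i][j], dist[i][k] + dist[k][j]). The final matrix gives, for each (i, j), the minimum total weight of any directed path from i to j (possibly empty when i = j).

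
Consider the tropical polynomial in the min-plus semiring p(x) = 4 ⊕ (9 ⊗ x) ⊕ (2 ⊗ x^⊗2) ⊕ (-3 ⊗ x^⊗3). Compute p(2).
p(2) = 3

A tropical monomial a ⊗ x^⊗i evaluates to a + i · x. Evaluating each term at x = 2:
  Term 0 contributes 4 + 0 · 2 = 4
  Term 1 contributes 9 + 1 · 2 = 11
  Term 2 contributes 2 + 2 · 2 = 6
  Term 3 contributes -3 + 3 · 2 = 3
p(2) = ⊕ of these = min[4, 11, 6, 3] = 3.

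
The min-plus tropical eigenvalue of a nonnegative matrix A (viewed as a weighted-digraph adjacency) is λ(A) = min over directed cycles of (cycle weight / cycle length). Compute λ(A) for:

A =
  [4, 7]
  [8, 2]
λ(A) = 2

Enumerate directed cycles and compute their means (weight / length). Sample:
  cycle 0 → 0: weight = 4, length = 1, mean = 4/1 ≈ 4.000
  cycle 1 → 1: weight = 2, length = 1, mean = 2/1 ≈ 2.000
  cycle 0 → 1 → 0: weight = 15, length = 2, mean = 15/2 ≈ 7.500
  cycle 1 → 0 → 1: weight = 15, length = 2, mean = 15/2 ≈ 7.500
Minimum mean = 2.000, attained e.g. along the cycle 1 → 1 with weight 2 and length 1. So λ(A) = 2/1 = 2.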